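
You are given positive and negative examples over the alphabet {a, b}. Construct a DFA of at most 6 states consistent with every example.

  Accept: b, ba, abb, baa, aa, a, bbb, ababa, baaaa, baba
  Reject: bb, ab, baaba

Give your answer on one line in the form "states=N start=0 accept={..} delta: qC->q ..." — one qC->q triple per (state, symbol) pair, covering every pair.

Grow the machine one transition at a time. Run the examples from 0; the earliest place one falls off (shortest prefix, ties alphabetical) gets sent to the lowest-numbered state that keeps every Accept/Reject pair distinguishable — a pair clashes when both reach the same state with identical unread suffix — and to a fresh state only if none does.
a: 0a undefined. 0a->0: no, b/ab meet in 0 with "b" left. Open state 1: 0a->1.
b: 0b undefined. 0b->0: no, b/bb meet in 0. 0b->1: ok.
aa: 1a undefined. 1a->0: ok.
ab: 1b undefined. 1b->0: no, b/baaba meet in 1. 1b->1: no, b/bb meet in 1. Open state 2: 1b->2.
aba: 2a undefined. 2a->0: no, ba/baaba meet in 0. 2a->1: no, b/baaba meet in 1. 2a->2: ok.
abb: 2b undefined. 2b->0: ok.
All examples now run through 3 states with every (state, symbol) defined. Accept strings end in {0,1}, Reject strings end in {2}; accept={0,1}.

states=3 start=0 accept={0,1} delta: 0a->1 0b->1 1a->0 1b->2 2a->2 2b->0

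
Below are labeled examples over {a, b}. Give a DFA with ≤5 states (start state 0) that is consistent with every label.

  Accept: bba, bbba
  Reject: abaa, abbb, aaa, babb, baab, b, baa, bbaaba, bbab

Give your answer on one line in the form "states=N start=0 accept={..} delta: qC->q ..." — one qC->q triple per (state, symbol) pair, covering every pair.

Grow the machine one transition at a time. Run the examples from 0; the earliest place one falls off (shortest prefix, ties alphabetical) gets sent to the lowest-numbered state that keeps every Accept/Reject pair distinguishable — a pair clashes when both reach the same state with identical unread suffix — and to a fresh state only if none does.
a: 0a undefined. 0a->0: ok.
b: 0b undefined. 0b->0: no, bba/abaa meet in 0. Open state 1: 0b->1.
ba: 1a undefined. 1a->0: ok.
bb: 1b undefined. 1b->0: no, bba/abaa meet in 0. 1b->1: no, bba/abaa meet in 0. Open state 2: 1b->2.
bba: 2a undefined. 2a->0: no, bba/abaa meet in 0. 2a->1: no, bba/baab meet in 1. 2a->2: no, bba/babb meet in 2. Open state 3: 2a->3.
bbb: 2b undefined. 2b->0: no, bbba/abaa meet in 0. 2b->1: no, bbba/abaa meet in 0. 2b->2: ok.
bbaa: 3a undefined. 3a->0: ok.
bbab: 3b undefined. 3b->0: ok.
All examples now run through 4 states with every (state, symbol) defined. Accept strings end in {3}, Reject strings end in {0,1,2}; accept={3}.

states=4 start=0 accept={3} delta: 0a->0 0b->1 1a->0 1b->2 2a->3 2b->2 3a->0 3b->0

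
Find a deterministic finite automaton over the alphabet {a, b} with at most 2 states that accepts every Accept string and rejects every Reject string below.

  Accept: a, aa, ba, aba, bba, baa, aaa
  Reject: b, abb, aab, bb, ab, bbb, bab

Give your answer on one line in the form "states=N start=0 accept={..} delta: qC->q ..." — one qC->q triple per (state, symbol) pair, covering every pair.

states=2 start=0 accept={0} delta: 0a->0 0b->1 1a->0 1b->1

Grow the machine one transition at a time. Run the examples from 0; the earliest place one falls off (shortest prefix, ties alphabetical) gets sent to the lowest-numbered state that keeps every Accept/Reject pair distinguishable — a pair clashes when both reach the same state with identical unread suffix — and to a fresh state only if none does.
a: 0a undefined. 0a->0: ok.
b: 0b undefined. 0b->0: no, a/b meet in 0. Open state 1: 0b->1.
ba: 1a undefined. 1a->0: ok.
bb: 1b undefined. 1b->0: no, a/abb meet in 0. 1b->1: ok.
All examples now run through 2 states with every (state, symbol) defined. Accept strings end in {0}, Reject strings end in {1}; accept={0}.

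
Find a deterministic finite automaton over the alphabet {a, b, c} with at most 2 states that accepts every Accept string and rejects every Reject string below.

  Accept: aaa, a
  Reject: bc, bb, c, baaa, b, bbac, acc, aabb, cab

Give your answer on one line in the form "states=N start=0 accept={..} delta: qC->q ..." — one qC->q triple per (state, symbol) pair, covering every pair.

Fold the examples into a partial DFA from state 0: repeatedly fix the first undefined (state, symbol) met by the shortest-then-alphabetical prefix, trying targets in increasing order and rejecting any under which an Accept and a Reject string meet in one state with the same remainder; add a state when all current targets are rejected. Accepting states are where Accept strings end.
a: 0a undefined. 0a->0: ok.
b: 0b undefined. 0b->0: no, aaa/bb meet in 0. Open state 1: 0b->1.
c: 0c undefined. 0c->0: no, aaa/c meet in 0. 0c->1: ok.
ba: 1a undefined. 1a->0: no, aaa/baaa meet in 0. 1a->1: ok.
bb: 1b undefined. 1b->0: no, aaa/bb meet in 0. 1b->1: ok.
bc: 1c undefined. 1c->0: no, aaa/bc meet in 0. 1c->1: ok.
All examples now run through 2 states with every (state, symbol) defined. Accept strings end in {0}, Reject strings end in {1}; accept={0}.

states=2 start=0 accept={0} delta: 0a->0 0b->1 0c->1 1a->1 1b->1 1c->1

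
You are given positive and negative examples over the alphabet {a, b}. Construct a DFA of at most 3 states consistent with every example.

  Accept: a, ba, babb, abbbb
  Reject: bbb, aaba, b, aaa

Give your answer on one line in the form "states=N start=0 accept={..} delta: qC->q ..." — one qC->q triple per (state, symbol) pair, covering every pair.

states=3 start=0 accept={1} delta: 0a->1 0b->0 1a->2 1b->1 2a->0 2b->1

Fold the examples into a partial DFA from state 0: repeatedly fix the first undefined (state, symbol) met by the shortest-then-alphabetical prefix, trying targets in increasing order and rejecting any under which an Accept and a Reject string meet in one state with the same remainder; add a state when all current targets are rejected. Accepting states are where Accept strings end.
a: 0a undefined. 0a->0: no, a/aaa meet in 0. Open state 1: 0a->1.
b: 0b undefined. 0b->0: ok.
aa: 1a undefined. 1a->0: no, a/aaba meet in 1. 1a->1: no, a/aaa meet in 1. Open state 2: 1a->2.
ab: 1b undefined. 1b->0: no, babb/bbb meet in 0. 1b->1: ok.
aaa: 2a undefined. 2a->0: ok.
aab: 2b undefined. 2b->0: no, a/aaba meet in 1. 2b->1: ok.
All examples now run through 3 states with every (state, symbol) defined. Accept strings end in {1}, Reject strings end in {0,2}; accept={1}.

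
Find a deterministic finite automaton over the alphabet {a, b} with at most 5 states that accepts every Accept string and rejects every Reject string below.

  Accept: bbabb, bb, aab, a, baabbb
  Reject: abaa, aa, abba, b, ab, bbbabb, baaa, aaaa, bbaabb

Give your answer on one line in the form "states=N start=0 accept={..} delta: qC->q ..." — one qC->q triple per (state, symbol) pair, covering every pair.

Fold the examples into a partial DFA from state 0: repeatedly fix the first undefined (state, symbol) met by the shortest-then-alphabetical prefix, trying targets in increasing order and rejecting any under which an Accept and a Reject string meet in one state with the same remainder; add a state when all current targets are rejected. Accepting states are where Accept strings end.
a: 0a undefined. 0a->0: no, aab/b meet in 0 with "b" left. Open state 1: 0a->1.
b: 0b undefined. 0b->0: no, bbabb/bbbabb meet in 1 with "bb" left. 0b->1: no, bb/ab meet in 1 with "b" left. Open state 2: 0b->2.
aa: 1a undefined. 1a->0: no, aab/b meet in 2. 1a->1: no, aab/ab meet in 1 with "b" left. 1a->2: ok.
ab: 1b undefined. 1b->0: ok.
ba: 2a undefined. 2a->0: no, a/aaaa meet in 1. 2a->1: no, a/abba meet in 1. 2a->2: ok.
bb: 2b undefined. 2b->0: no, bbabb/abaa meet in 2. 2b->1: no, bbabb/ab meet in 0. 2b->2: no, bbabb/abaa meet in 2. Open state 3: 2b->3.
bba: 3a undefined. 3a->0: ok.
bbb: 3b undefined. 3b->0: no, baabbb/abaa meet in 2. 3b->1: no, a/bbbabb meet in 1. 3b->2: ok.
All examples now run through 4 states with every (state, symbol) defined. Accept strings end in {1,3}, Reject strings end in {0,2}; accept={1,3}.

states=4 start=0 accept={1,3} delta: 0a->1 0b->2 1a->2 1b->0 2a->2 2b->3 3a->0 3b->2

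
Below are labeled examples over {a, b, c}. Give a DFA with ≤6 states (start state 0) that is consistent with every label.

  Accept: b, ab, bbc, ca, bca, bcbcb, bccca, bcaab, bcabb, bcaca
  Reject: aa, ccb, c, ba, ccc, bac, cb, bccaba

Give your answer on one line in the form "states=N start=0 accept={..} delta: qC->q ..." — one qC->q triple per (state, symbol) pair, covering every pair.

Grow the machine one transition at a time. Run the examples from 0; the earliest place one falls off (shortest prefix, ties alphabetical) gets sent to the lowest-numbered state that keeps every Accept/Reject pair distinguishable — a pair clashes when both reach the same state with identical unread suffix — and to a fresh state only if none does.
a: 0a undefined. 0a->0: ok.
b: 0b undefined. 0b->0: no, b/aa meet in 0. Open state 1: 0b->1.
c: 0c undefined. 0c->0: no, b/ccb meet in 1. 0c->1: no, b/c meet in 1. Open state 2: 0c->2.
ba: 1a undefined. 1a->0: ok.
bb: 1b undefined. 1b->0: no, bbc/c meet in 2. 1b->1: ok.
bc: 1c undefined. 1c->0: no, bbc/aa meet in 0. 1c->1: no, bca/aa meet in 0. 1c->2: no, bbc/c meet in 2. Open state 3: 1c->3.
ca: 2a undefined. 2a->0: no, ca/aa meet in 0. 2a->1: ok.
cb: 2b undefined. 2b->0: ok.
cc: 2c undefined. 2c->0: no, b/ccb meet in 1. 2c->1: no, b/ccb meet in 1. 2c->2: ok.
bca: 3a undefined. 3a->0: no, bca/aa meet in 0. 3a->1: ok.
bcb: 3b undefined. 3b->0: no, bcbcb/aa meet in 0. 3b->1: ok.
bcc: 3c undefined. 3c->0: ok.
All examples now run through 4 states with every (state, symbol) defined. Accept strings end in {1,3}, Reject strings end in {0,2}; accept={1,3}.

states=4 start=0 accept={1,3} delta: 0a->0 0b->1 0c->2 1a->0 1b->1 1c->3 2a->1 2b->0 2c->2 3a->1 3b->1 3c->0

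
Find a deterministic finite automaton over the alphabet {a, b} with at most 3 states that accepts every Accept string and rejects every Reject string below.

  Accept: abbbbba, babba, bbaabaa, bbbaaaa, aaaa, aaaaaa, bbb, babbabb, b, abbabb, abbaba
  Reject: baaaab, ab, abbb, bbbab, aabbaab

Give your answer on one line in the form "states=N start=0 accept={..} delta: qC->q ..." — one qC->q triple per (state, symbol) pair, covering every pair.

states=3 start=0 accept={0,1} delta: 0a->1 0b->0 1a->1 1b->2 2a->0 2b->1

State merging on the prefix tree: take the shortest (then alphabetical) example prefix whose next move is undefined and point that move at state 0, else 1, else 2, ...; a target is out if some Accept/Reject pair would then sit in one state with the same input left (inseparable). If every existing state is out, open a new one.
a: 0a undefined. 0a->0: no, bbb/abbb meet in 0 with "bbb" left. Open state 1: 0a->1.
b: 0b undefined. 0b->0: ok.
aa: 1a undefined. 1a->0: no, bbaabaa/baaaab meet in 0. 1a->1: ok.
ab: 1b undefined. 1b->0: no, bbb/baaaab meet in 0. 1b->1: no, abbbbba/baaaab meet in 1. Open state 2: 1b->2.
abb: 2b undefined. 2b->0: no, bbb/abbb meet in 0. 2b->1: ok.
abbaba: 2a undefined. 2a->0: ok.
All examples now run through 3 states with every (state, symbol) defined. Accept strings end in {0,1}, Reject strings end in {2}; accept={0,1}.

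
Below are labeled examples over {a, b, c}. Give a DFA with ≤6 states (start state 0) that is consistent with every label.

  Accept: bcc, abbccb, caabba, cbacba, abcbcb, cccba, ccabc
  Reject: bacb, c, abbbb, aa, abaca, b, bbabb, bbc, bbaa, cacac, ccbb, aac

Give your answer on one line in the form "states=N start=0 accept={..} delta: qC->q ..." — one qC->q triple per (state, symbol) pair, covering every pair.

states=5 start=0 accept={3,4} delta: 0a->0 0b->0 0c->1 1a->1 1b->2 1c->3 2a->1 2b->4 2c->2 3a->2 3b->4 3c->2 4a->3 4b->0 4c->3

State merging on the prefix tree: take the shortest (then alphabetical) example prefix whose next move is undefined and point that move at state 0, else 1, else 2, ...; a target is out if some Accept/Reject pair would then sit in one state with the same input left (inseparable). If every existing state is out, open a new one.
a: 0a undefined. 0a->0: ok.
b: 0b undefined. 0b->0: ok.
c: 0c undefined. 0c->0: no, bcc/bacb meet in 0. Open state 1: 0c->1.
ca: 1a undefined. 1a->0: no, caabba/abbbb meet in 0. 1a->1: ok.
cb: 1b undefined. 1b->0: no, caabba/bacb meet in 0. 1b->1: no, caabba/bacb meet in 1. Open state 2: 1b->2.
cc: 1c undefined. 1c->0: no, bcc/abbbb meet in 0. 1c->1: no, bcc/c meet in 1. 1c->2: no, bcc/bacb meet in 2. Open state 3: 1c->3.
cba: 2a undefined. 2a->0: no, cbacba/abbbb meet in 0. 2a->1: ok.
cca: 3a undefined. 3a->0: no, ccabc/c meet in 1. 3a->1: no, bcc/cacac meet in 3. 3a->2: ok.
ccb: 3b undefined. 3b->0: no, abbccb/abbbb meet in 0. 3b->1: no, abbccb/c meet in 1. 3b->2: no, abbccb/bacb meet in 2. 3b->3: no, bcc/ccbb meet in 3. Open state 4: 3b->4.
ccc: 3c undefined. 3c->0: no, cccba/abbbb meet in 0. 3c->1: no, cccba/c meet in 1. 3c->2: ok.
ccab: 2b undefined. 2b->0: no, caabba/abbbb meet in 0. 2b->1: no, caabba/c meet in 1. 2b->2: no, caabba/c meet in 1. 2b->3: no, caabba/bacb meet in 2. 2b->4: ok.
ccbb: 4b undefined. 4b->0: ok.
abcbc: 2c undefined. 2c->0: no, abcbcb/abbbb meet in 0. 2c->1: no, abcbcb/bacb meet in 2. 2c->2: ok.
ccabc: 4c undefined. 4c->0: no, ccabc/abbbb meet in 0. 4c->1: no, ccabc/c meet in 1. 4c->2: no, ccabc/bacb meet in 2. 4c->3: ok.
cccba: 4a undefined. 4a->0: no, caabba/abbbb meet in 0. 4a->1: no, caabba/c meet in 1. 4a->2: no, caabba/bacb meet in 2. 4a->3: ok.
All examples now run through 5 states with every (state, symbol) defined. Accept strings end in {3,4}, Reject strings end in {0,1,2}; accept={3,4}.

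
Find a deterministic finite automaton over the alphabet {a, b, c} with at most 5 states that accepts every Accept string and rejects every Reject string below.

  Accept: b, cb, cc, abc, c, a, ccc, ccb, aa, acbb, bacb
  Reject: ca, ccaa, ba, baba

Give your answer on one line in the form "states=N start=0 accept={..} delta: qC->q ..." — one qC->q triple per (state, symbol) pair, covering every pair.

states=3 start=0 accept={0,1} delta: 0a->0 0b->1 0c->1 1a->2 1b->0 1c->1 2a->2 2b->1 2c->0

State merging on the prefix tree: take the shortest (then alphabetical) example prefix whose next move is undefined and point that move at state 0, else 1, else 2, ...; a target is out if some Accept/Reject pair would then sit in one state with the same input left (inseparable). If every existing state is out, open a new one.
a: 0a undefined. 0a->0: ok.
b: 0b undefined. 0b->0: no, b/ba meet in 0. Open state 1: 0b->1.
c: 0c undefined. 0c->0: no, cc/ca meet in 0. 0c->1: ok.
ba: 1a undefined. 1a->0: no, a/ca meet in 0. 1a->1: no, b/ca meet in 1. Open state 2: 1a->2.
cb: 1b undefined. 1b->0: ok.
cc: 1c undefined. 1c->0: no, cb/ccaa meet in 0. 1c->1: ok.
bab: 2b undefined. 2b->0: no, cb/baba meet in 0. 2b->1: ok.
bac: 2c undefined. 2c->0: ok.
ccaa: 2a undefined. 2a->0: no, cb/ccaa meet in 0. 2a->1: no, b/ccaa meet in 1. 2a->2: ok.
All examples now run through 3 states with every (state, symbol) defined. Accept strings end in {0,1}, Reject strings end in {2}; accept={0,1}.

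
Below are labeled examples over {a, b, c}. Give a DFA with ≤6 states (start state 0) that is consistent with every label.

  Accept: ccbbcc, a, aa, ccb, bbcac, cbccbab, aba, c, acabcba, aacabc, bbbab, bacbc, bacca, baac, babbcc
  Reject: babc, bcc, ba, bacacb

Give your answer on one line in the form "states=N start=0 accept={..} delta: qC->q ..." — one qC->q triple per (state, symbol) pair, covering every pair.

states=6 start=0 accept={0,1,2,4} delta: 0a->1 0b->2 0c->0 1a->0 1b->0 1c->1 2a->3 2b->0 2c->3 3a->0 3b->4 3c->5 4a->0 4b->0 4c->3 5a->3 5b->5 5c->0

Grow the machine one transition at a time. Run the examples from 0; the earliest place one falls off (shortest prefix, ties alphabetical) gets sent to the lowest-numbered state that keeps every Accept/Reject pair distinguishable — a pair clashes when both reach the same state with identical unread suffix — and to a fresh state only if none does.
a: 0a undefined. 0a->0: no, aba/ba meet in 0 with "ba" left. Open state 1: 0a->1.
b: 0b undefined. 0b->0: no, a/ba meet in 1. 0b->1: no, aa/ba meet in 1 with "a" left. Open state 2: 0b->2.
c: 0c undefined. 0c->0: ok.
aa: 1a undefined. 1a->0: ok.
ab: 1b undefined. 1b->0: ok.
ac: 1c undefined. 1c->0: no, acabcba/ba meet in 2 with "a" left. 1c->1: ok.
ba: 2a undefined. 2a->0: no, aa/ba meet in 0. 2a->1: no, a/ba meet in 1. 2a->2: no, ccb/ba meet in 2. Open state 3: 2a->3.
bb: 2b undefined. 2b->0: ok.
bc: 2c undefined. 2c->0: no, ccbbcc/bcc meet in 0. 2c->1: no, a/bcc meet in 1. 2c->2: no, ccb/bcc meet in 2. 2c->3: ok.
baa: 3a undefined. 3a->0: ok.
bab: 3b undefined. 3b->0: no, ccbbcc/babc meet in 0. 3b->1: no, a/babc meet in 1. 3b->2: no, acabcba/babc meet in 3. 3b->3: no, bbbab/ba meet in 3. Open state 4: 3b->4.
bac: 3c undefined. 3c->0: no, ccbbcc/bcc meet in 0. 3c->1: no, a/bcc meet in 1. 3c->2: no, ccbbcc/bacacb meet in 0. 3c->3: no, ccb/bacacb meet in 2. 3c->4: no, bbbab/bcc meet in 4. Open state 5: 3c->5.
babb: 4b undefined. 4b->0: ok.
babc: 4c undefined. 4c->0: no, ccbbcc/babc meet in 0. 4c->1: no, a/babc meet in 1. 4c->2: no, ccb/babc meet in 2. 4c->3: ok.
baca: 5a undefined. 5a->0: no, ccb/bacacb meet in 2. 5a->1: no, ccbbcc/bacacb meet in 0. 5a->2: no, bbbab/bacacb meet in 4. 5a->3: ok.
bacb: 5b undefined. 5b->0: no, ccbbcc/bacacb meet in 0. 5b->1: no, a/bacacb meet in 1. 5b->2: no, ccb/bacacb meet in 2. 5b->3: no, bacbc/bcc meet in 5. 5b->4: no, bbbab/bacacb meet in 4. 5b->5: ok.
bacc: 5c undefined. 5c->0: ok.
acabcba: 4a undefined. 4a->0: ok.
All examples now run through 6 states with every (state, symbol) defined. Accept strings end in {0,1,2,4}, Reject strings end in {3,5}; accept={0,1,2,4}.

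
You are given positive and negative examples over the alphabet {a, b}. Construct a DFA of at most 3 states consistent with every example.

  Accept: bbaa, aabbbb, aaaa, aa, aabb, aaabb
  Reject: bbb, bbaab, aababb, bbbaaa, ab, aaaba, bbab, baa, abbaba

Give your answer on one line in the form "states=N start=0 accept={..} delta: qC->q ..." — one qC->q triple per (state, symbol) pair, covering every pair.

states=2 start=0 accept={0} delta: 0a->0 0b->1 1a->1 1b->0

Grow the machine one transition at a time. Run the examples from 0; the earliest place one falls off (shortest prefix, ties alphabetical) gets sent to the lowest-numbered state that keeps every Accept/Reject pair distinguishable — a pair clashes when both reach the same state with identical unread suffix — and to a fresh state only if none does.
a: 0a undefined. 0a->0: ok.
b: 0b undefined. 0b->0: no, bbaa/bbb meet in 0. Open state 1: 0b->1.
ba: 1a undefined. 1a->0: no, aaaa/aaaba meet in 0. 1a->1: ok.
bb: 1b undefined. 1b->0: ok.
All examples now run through 2 states with every (state, symbol) defined. Accept strings end in {0}, Reject strings end in {1}; accept={0}.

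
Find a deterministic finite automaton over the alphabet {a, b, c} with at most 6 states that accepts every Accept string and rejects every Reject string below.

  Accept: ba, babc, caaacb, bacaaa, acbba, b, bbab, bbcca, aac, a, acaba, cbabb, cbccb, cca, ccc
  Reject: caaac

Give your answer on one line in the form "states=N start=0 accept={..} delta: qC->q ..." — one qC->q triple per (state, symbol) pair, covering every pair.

states=3 start=0 accept={0,1} delta: 0a->0 0b->0 0c->1 1a->1 1b->0 1c->2 2a->0 2b->0 2c->0

State merging on the prefix tree: take the shortest (then alphabetical) example prefix whose next move is undefined and point that move at state 0, else 1, else 2, ...; a target is out if some Accept/Reject pair would then sit in one state with the same input left (inseparable). If every existing state is out, open a new one.
a: 0a undefined. 0a->0: ok.
b: 0b undefined. 0b->0: ok.
c: 0c undefined. 0c->0: no, ba/caaac meet in 0. Open state 1: 0c->1.
ca: 1a undefined. 1a->0: no, babc/caaac meet in 1. 1a->1: ok.
cb: 1b undefined. 1b->0: ok.
cc: 1c undefined. 1c->0: no, ba/caaac meet in 0. 1c->1: no, babc/caaac meet in 1. Open state 2: 1c->2.
cca: 2a undefined. 2a->0: ok.
ccc: 2c undefined. 2c->0: ok.
cbccb: 2b undefined. 2b->0: ok.
All examples now run through 3 states with every (state, symbol) defined. Accept strings end in {0,1}, Reject strings end in {2}; accept={0,1}.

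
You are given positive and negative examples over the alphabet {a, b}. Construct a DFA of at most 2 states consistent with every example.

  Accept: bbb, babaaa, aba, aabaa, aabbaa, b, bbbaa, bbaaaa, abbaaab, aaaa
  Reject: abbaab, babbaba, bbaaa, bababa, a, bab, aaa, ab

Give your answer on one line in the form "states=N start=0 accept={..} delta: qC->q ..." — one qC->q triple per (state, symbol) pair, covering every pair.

Grow the machine one transition at a time. Run the examples from 0; the earliest place one falls off (shortest prefix, ties alphabetical) gets sent to the lowest-numbered state that keeps every Accept/Reject pair distinguishable — a pair clashes when both reach the same state with identical unread suffix — and to a fresh state only if none does.
a: 0a undefined. 0a->0: no, b/ab meet in 0 with "b" left. Open state 1: 0a->1.
b: 0b undefined. 0b->0: ok.
aa: 1a undefined. 1a->0: ok.
ab: 1b undefined. 1b->0: no, bbb/abbaab meet in 0. 1b->1: ok.
All examples now run through 2 states with every (state, symbol) defined. Accept strings end in {0}, Reject strings end in {1}; accept={0}.

states=2 start=0 accept={0} delta: 0a->1 0b->0 1a->0 1b->1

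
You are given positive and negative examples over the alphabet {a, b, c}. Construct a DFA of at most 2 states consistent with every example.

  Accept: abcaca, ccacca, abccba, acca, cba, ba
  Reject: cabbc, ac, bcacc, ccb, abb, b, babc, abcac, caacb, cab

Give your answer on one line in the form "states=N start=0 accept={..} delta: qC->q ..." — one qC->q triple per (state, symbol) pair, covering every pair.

Fold the examples into a partial DFA from state 0: repeatedly fix the first undefined (state, symbol) met by the shortest-then-alphabetical prefix, trying targets in increasing order and rejecting any under which an Accept and a Reject string meet in one state with the same remainder; add a state when all current targets are rejected. Accepting states are where Accept strings end.
a: 0a undefined. 0a->0: ok.
b: 0b undefined. 0b->0: no, ba/abb meet in 0. Open state 1: 0b->1.
c: 0c undefined. 0c->0: no, ccacca/ac meet in 0. 0c->1: ok.
ba: 1a undefined. 1a->0: ok.
bc: 1c undefined. 1c->0: no, abcaca/bcacc meet in 0. 1c->1: ok.
cb: 1b undefined. 1b->0: no, abcaca/ccb meet in 0. 1b->1: ok.
All examples now run through 2 states with every (state, symbol) defined. Accept strings end in {0}, Reject strings end in {1}; accept={0}.

states=2 start=0 accept={0} delta: 0a->0 0b->1 0c->1 1a->0 1b->1 1c->1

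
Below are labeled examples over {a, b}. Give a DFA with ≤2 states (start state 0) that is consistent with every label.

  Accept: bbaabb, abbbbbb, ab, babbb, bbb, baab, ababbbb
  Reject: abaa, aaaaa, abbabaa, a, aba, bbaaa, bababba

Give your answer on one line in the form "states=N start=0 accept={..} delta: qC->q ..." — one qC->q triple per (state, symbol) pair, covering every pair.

State merging on the prefix tree: take the shortest (then alphabetical) example prefix whose next move is undefined and point that move at state 0, else 1, else 2, ...; a target is out if some Accept/Reject pair would then sit in one state with the same input left (inseparable). If every existing state is out, open a new one.
a: 0a undefined. 0a->0: ok.
b: 0b undefined. 0b->0: no, bbaabb/abaa meet in 0. Open state 1: 0b->1.
ba: 1a undefined. 1a->0: ok.
bb: 1b undefined. 1b->0: no, bbaabb/abaa meet in 0. 1b->1: ok.
All examples now run through 2 states with every (state, symbol) defined. Accept strings end in {1}, Reject strings end in {0}; accept={1}.

states=2 start=0 accept={1} delta: 0a->0 0b->1 1a->0 1b->1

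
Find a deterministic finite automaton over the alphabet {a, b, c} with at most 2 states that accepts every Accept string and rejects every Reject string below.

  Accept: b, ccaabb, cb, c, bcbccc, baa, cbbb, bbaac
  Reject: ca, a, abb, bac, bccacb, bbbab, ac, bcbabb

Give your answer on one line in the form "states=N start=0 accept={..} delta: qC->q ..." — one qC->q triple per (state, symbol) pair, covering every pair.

states=2 start=0 accept={0} delta: 0a->1 0b->0 0c->0 1a->0 1b->1 1c->1

Grow the machine one transition at a time. Run the examples from 0; the earliest place one falls off (shortest prefix, ties alphabetical) gets sent to the lowest-numbered state that keeps every Accept/Reject pair distinguishable — a pair clashes when both reach the same state with identical unread suffix — and to a fresh state only if none does.
a: 0a undefined. 0a->0: no, c/ac meet in 0 with "c" left. Open state 1: 0a->1.
b: 0b undefined. 0b->0: ok.
c: 0c undefined. 0c->0: ok.
ab: 1b undefined. 1b->0: no, b/abb meet in 0. 1b->1: ok.
ac: 1c undefined. 1c->0: no, b/bac meet in 0. 1c->1: ok.
baa: 1a undefined. 1a->0: ok.
All examples now run through 2 states with every (state, symbol) defined. Accept strings end in {0}, Reject strings end in {1}; accept={0}.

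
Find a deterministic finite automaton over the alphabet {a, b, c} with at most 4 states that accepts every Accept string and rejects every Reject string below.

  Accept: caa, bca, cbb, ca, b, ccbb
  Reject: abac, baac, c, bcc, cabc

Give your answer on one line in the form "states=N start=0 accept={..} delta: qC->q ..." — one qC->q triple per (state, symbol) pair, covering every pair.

states=2 start=0 accept={0} delta: 0a->0 0b->0 0c->1 1a->0 1b->0 1c->1

Fold the examples into a partial DFA from state 0: repeatedly fix the first undefined (state, symbol) met by the shortest-then-alphabetical prefix, trying targets in increasing order and rejecting any under which an Accept and a Reject string meet in one state with the same remainder; add a state when all current targets are rejected. Accepting states are where Accept strings end.
a: 0a undefined. 0a->0: ok.
b: 0b undefined. 0b->0: ok.
c: 0c undefined. 0c->0: no, caa/abac meet in 0. Open state 1: 0c->1.
ca: 1a undefined. 1a->0: ok.
cb: 1b undefined. 1b->0: ok.
cc: 1c undefined. 1c->0: no, caa/bcc meet in 0. 1c->1: ok.
All examples now run through 2 states with every (state, symbol) defined. Accept strings end in {0}, Reject strings end in {1}; accept={0}.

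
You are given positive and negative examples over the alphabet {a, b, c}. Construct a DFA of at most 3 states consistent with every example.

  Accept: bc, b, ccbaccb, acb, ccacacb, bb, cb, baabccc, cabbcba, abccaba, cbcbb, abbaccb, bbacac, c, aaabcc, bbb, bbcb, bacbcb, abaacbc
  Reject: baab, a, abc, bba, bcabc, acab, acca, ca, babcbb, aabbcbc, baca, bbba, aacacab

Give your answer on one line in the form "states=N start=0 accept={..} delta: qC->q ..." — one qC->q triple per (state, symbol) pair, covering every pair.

Fold the examples into a partial DFA from state 0: repeatedly fix the first undefined (state, symbol) met by the shortest-then-alphabetical prefix, trying targets in increasing order and rejecting any under which an Accept and a Reject string meet in one state with the same remainder; add a state when all current targets are rejected. Accepting states are where Accept strings end.
a: 0a undefined. 0a->0: no, bc/abc meet in 0 with "bc" left. Open state 1: 0a->1.
b: 0b undefined. 0b->0: ok.
c: 0c undefined. 0c->0: ok.
aa: 1a undefined. 1a->0: no, bc/baab meet in 0. 1a->1: ok.
ab: 1b undefined. 1b->0: no, bc/baab meet in 0. 1b->1: no, abaacbc/aabbcbc meet in 1 with "cbc" left. Open state 2: 1b->2.
ac: 1c undefined. 1c->0: ok.
aba: 2a undefined. 2a->0: ok.
abb: 2b undefined. 2b->0: no, bc/aabbcbc meet in 0. 2b->1: no, bc/aabbcbc meet in 0. 2b->2: ok.
abc: 2c undefined. 2c->0: no, bc/abc meet in 0. 2c->1: ok.
All examples now run through 3 states with every (state, symbol) defined. Accept strings end in {0}, Reject strings end in {1,2}; accept={0}.

states=3 start=0 accept={0} delta: 0a->1 0b->0 0c->0 1a->1 1b->2 1c->0 2a->0 2b->2 2c->1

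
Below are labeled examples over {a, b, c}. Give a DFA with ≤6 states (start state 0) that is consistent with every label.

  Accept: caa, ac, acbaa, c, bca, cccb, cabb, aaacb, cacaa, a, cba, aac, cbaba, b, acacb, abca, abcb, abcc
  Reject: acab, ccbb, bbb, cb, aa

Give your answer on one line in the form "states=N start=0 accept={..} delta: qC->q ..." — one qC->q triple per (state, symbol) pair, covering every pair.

State merging on the prefix tree: take the shortest (then alphabetical) example prefix whose next move is undefined and point that move at state 0, else 1, else 2, ...; a target is out if some Accept/Reject pair would then sit in one state with the same input left (inseparable). If every existing state is out, open a new one.
a: 0a undefined. 0a->0: no, aaacb/cb meet in 0 with "cb" left. Open state 1: 0a->1.
b: 0b undefined. 0b->0: no, b/bbb meet in 0. 0b->1: ok.
c: 0c undefined. 0c->0: no, caa/aa meet in 1 with "a" left. 0c->1: ok.
aa: 1a undefined. 1a->0: no, cabb/cb meet in 1 with "b" left. 1a->1: no, caa/aa meet in 1. Open state 2: 1a->2.
ab: 1b undefined. 1b->0: no, c/bbb meet in 1. 1b->1: no, c/bbb meet in 1. 1b->2: ok.
ac: 1c undefined. 1c->0: no, cccb/acab meet in 2. 1c->1: no, bca/cb meet in 2. 1c->2: no, ac/cb meet in 2. Open state 3: 1c->3.
aaa: 2a undefined. 2a->0: no, aaacb/cb meet in 2. 2a->1: ok.
aac: 2c undefined. 2c->0: no, cacaa/cb meet in 2. 2c->1: no, abca/cb meet in 2. 2c->2: no, cacaa/cb meet in 2. 2c->3: ok.
aca: 3a undefined. 3a->0: no, caa/acab meet in 1. 3a->1: no, cacaa/acab meet in 2. 3a->2: no, bca/cb meet in 2. 3a->3: no, aaacb/acab meet in 3 with "b" left. Open state 4: 3a->4.
acb: 3b undefined. 3b->0: no, caa/ccbb meet in 1. 3b->1: ok.
bbb: 2b undefined. 2b->0: ok.
ccc: 3c undefined. 3c->0: no, abcc/bbb meet in 0. 3c->1: no, cccb/ccbb meet in 2. 3c->2: no, cccb/bbb meet in 0. 3c->3: ok.
acab: 4b undefined. 4b->0: ok.
acac: 4c undefined. 4c->0: ok.
cacaa: 4a undefined. 4a->0: no, cacaa/acab meet in 0. 4a->1: ok.
All examples now run through 5 states with every (state, symbol) defined. Accept strings end in {1,3,4}, Reject strings end in {0,2}; accept={1,3,4}.

states=5 start=0 accept={1,3,4} delta: 0a->1 0b->1 0c->1 1a->2 1b->2 1c->3 2a->1 2b->0 2c->3 3a->4 3b->1 3c->3 4a->1 4b->0 4c->0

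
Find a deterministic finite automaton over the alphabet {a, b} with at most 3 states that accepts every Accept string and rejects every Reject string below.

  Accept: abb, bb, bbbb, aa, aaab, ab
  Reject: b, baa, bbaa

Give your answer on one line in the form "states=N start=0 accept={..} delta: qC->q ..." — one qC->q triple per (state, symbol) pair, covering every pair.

states=3 start=0 accept={0,2} delta: 0a->1 0b->1 1a->0 1b->2 2a->0 2b->2

State merging on the prefix tree: take the shortest (then alphabetical) example prefix whose next move is undefined and point that move at state 0, else 1, else 2, ...; a target is out if some Accept/Reject pair would then sit in one state with the same input left (inseparable). If every existing state is out, open a new one.
a: 0a undefined. 0a->0: no, aaab/b meet in 0 with "b" left. Open state 1: 0a->1.
b: 0b undefined. 0b->0: no, bb/b meet in 0. 0b->1: ok.
aa: 1a undefined. 1a->0: ok.
ab: 1b undefined. 1b->0: no, abb/b meet in 1. 1b->1: no, abb/b meet in 1. Open state 2: 1b->2.
abb: 2b undefined. 2b->0: no, bbbb/b meet in 1. 2b->1: no, abb/b meet in 1. 2b->2: ok.
bba: 2a undefined. 2a->0: ok.
All examples now run through 3 states with every (state, symbol) defined. Accept strings end in {0,2}, Reject strings end in {1}; accept={0,2}.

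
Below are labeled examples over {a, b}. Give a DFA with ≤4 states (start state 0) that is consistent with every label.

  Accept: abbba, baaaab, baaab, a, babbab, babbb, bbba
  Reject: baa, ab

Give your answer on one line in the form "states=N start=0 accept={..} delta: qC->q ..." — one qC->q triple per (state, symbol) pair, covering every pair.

Grow the machine one transition at a time. Run the examples from 0; the earliest place one falls off (shortest prefix, ties alphabetical) gets sent to the lowest-numbered state that keeps every Accept/Reject pair distinguishable — a pair clashes when both reach the same state with identical unread suffix — and to a fresh state only if none does.
a: 0a undefined. 0a->0: ok.
b: 0b undefined. 0b->0: no, abbba/baa meet in 0. Open state 1: 0b->1.
ba: 1a undefined. 1a->0: no, baaaab/ab meet in 1. 1a->1: ok.
bb: 1b undefined. 1b->0: no, abbba/baa meet in 1. 1b->1: no, abbba/baa meet in 1. Open state 2: 1b->2.
bbb: 2b undefined. 2b->0: no, babbab/baa meet in 1. 2b->1: no, abbba/baa meet in 1. 2b->2: ok.
bbba: 2a undefined. 2a->0: no, babbab/baa meet in 1. 2a->1: no, abbba/baa meet in 1. 2a->2: ok.
All examples now run through 3 states with every (state, symbol) defined. Accept strings end in {0,2}, Reject strings end in {1}; accept={0,2}.

states=3 start=0 accept={0,2} delta: 0a->0 0b->1 1a->1 1b->2 2a->2 2b->2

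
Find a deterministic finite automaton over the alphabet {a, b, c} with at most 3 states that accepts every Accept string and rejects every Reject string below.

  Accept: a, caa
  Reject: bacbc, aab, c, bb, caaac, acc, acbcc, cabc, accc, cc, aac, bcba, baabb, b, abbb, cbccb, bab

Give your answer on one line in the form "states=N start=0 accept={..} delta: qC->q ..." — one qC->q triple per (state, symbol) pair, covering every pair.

states=3 start=0 accept={0} delta: 0a->0 0b->1 0c->1 1a->0 1b->1 1c->2 2a->1 2b->2 2c->1

Grow the machine one transition at a time. Run the examples from 0; the earliest place one falls off (shortest prefix, ties alphabetical) gets sent to the lowest-numbered state that keeps every Accept/Reject pair distinguishable — a pair clashes when both reach the same state with identical unread suffix — and to a fresh state only if none does.
a: 0a undefined. 0a->0: ok.
b: 0b undefined. 0b->0: no, a/aab meet in 0. Open state 1: 0b->1.
c: 0c undefined. 0c->0: no, a/c meet in 0. 0c->1: ok.
ba: 1a undefined. 1a->0: ok.
bb: 1b undefined. 1b->0: no, a/bb meet in 0. 1b->1: ok.
bc: 1c undefined. 1c->0: no, a/bacbc meet in 0. 1c->1: no, a/bcba meet in 0. Open state 2: 1c->2.
bcb: 2b undefined. 2b->0: no, a/bcba meet in 0. 2b->1: no, a/bcba meet in 0. 2b->2: ok.
accc: 2c undefined. 2c->0: no, a/acbcc meet in 0. 2c->1: ok.
bcba: 2a undefined. 2a->0: no, a/bcba meet in 0. 2a->1: ok.
All examples now run through 3 states with every (state, symbol) defined. Accept strings end in {0}, Reject strings end in {1,2}; accept={0}.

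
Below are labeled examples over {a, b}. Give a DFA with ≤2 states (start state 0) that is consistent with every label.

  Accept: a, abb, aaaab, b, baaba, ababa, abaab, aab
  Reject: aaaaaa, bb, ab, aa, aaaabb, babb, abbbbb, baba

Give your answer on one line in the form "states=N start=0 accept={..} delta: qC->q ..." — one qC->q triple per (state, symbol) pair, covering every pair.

states=2 start=0 accept={1} delta: 0a->1 0b->1 1a->0 1b->0

Grow the machine one transition at a time. Run the examples from 0; the earliest place one falls off (shortest prefix, ties alphabetical) gets sent to the lowest-numbered state that keeps every Accept/Reject pair distinguishable — a pair clashes when both reach the same state with identical unread suffix — and to a fresh state only if none does.
a: 0a undefined. 0a->0: no, a/aaaaaa meet in 0. Open state 1: 0a->1.
b: 0b undefined. 0b->0: no, abb/babb meet in 1 with "bb" left. 0b->1: ok.
aa: 1a undefined. 1a->0: ok.
ab: 1b undefined. 1b->0: ok.
All examples now run through 2 states with every (state, symbol) defined. Accept strings end in {1}, Reject strings end in {0}; accept={1}.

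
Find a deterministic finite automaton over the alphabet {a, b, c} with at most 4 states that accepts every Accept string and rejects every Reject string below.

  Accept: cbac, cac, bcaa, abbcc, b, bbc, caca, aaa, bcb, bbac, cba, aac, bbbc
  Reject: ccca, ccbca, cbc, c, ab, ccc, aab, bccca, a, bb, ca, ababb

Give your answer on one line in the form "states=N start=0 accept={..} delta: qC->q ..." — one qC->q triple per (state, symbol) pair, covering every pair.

states=4 start=0 accept={2,3} delta: 0a->1 0b->2 0c->0 1a->3 1b->1 1c->3 2a->3 2b->1 2c->0 3a->2 3b->1 3c->2

Grow the machine one transition at a time. Run the examples from 0; the earliest place one falls off (shortest prefix, ties alphabetical) gets sent to the lowest-numbered state that keeps every Accept/Reject pair distinguishable — a pair clashes when both reach the same state with identical unread suffix — and to a fresh state only if none does.
a: 0a undefined. 0a->0: no, b/ab meet in 0 with "b" left. Open state 1: 0a->1.
b: 0b undefined. 0b->0: no, b/bb meet in 0. 0b->1: no, b/a meet in 1. Open state 2: 0b->2.
c: 0c undefined. 0c->0: ok.
aa: 1a undefined. 1a->0: no, b/aab meet in 2. 1a->1: no, aaa/ccca meet in 1. 1a->2: no, aac/cbc meet in 2 with "c" left. Open state 3: 1a->3.
ab: 1b undefined. 1b->0: no, b/ababb meet in 2. 1b->1: ok.
bb: 2b undefined. 2b->0: no, bbc/c meet in 0. 2b->1: ok.
bc: 2c undefined. 2c->0: ok.
aaa: 3a undefined. 3a->0: no, aaa/cbc meet in 0. 3a->1: no, aaa/ccca meet in 1. 3a->2: ok.
aab: 3b undefined. 3b->0: no, b/ababb meet in 2. 3b->1: ok.
aac: 3c undefined. 3c->0: no, bbac/cbc meet in 0. 3c->1: no, bbac/ccca meet in 1. 3c->2: ok.
bbc: 1c undefined. 1c->0: no, cac/cbc meet in 0. 1c->1: no, cac/ccca meet in 1. 1c->2: no, abbcc/cbc meet in 0. 1c->3: ok.
cba: 2a undefined. 2a->0: no, cbac/cbc meet in 0. 2a->1: no, cba/ccca meet in 1. 2a->2: no, cbac/cbc meet in 0. 2a->3: ok.
All examples now run through 4 states with every (state, symbol) defined. Accept strings end in {2,3}, Reject strings end in {0,1}; accept={2,3}.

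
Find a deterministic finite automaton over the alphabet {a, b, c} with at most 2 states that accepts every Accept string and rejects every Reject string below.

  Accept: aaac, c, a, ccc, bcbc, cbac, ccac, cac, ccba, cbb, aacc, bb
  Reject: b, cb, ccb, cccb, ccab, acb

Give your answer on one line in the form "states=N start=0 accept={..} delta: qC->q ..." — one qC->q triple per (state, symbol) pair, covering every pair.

State merging on the prefix tree: take the shortest (then alphabetical) example prefix whose next move is undefined and point that move at state 0, else 1, else 2, ...; a target is out if some Accept/Reject pair would then sit in one state with the same input left (inseparable). If every existing state is out, open a new one.
a: 0a undefined. 0a->0: ok.
b: 0b undefined. 0b->0: no, a/b meet in 0. Open state 1: 0b->1.
c: 0c undefined. 0c->0: ok.
bb: 1b undefined. 1b->0: ok.
bc: 1c undefined. 1c->0: ok.
cba: 1a undefined. 1a->0: ok.
All examples now run through 2 states with every (state, symbol) defined. Accept strings end in {0}, Reject strings end in {1}; accept={0}.

states=2 start=0 accept={0} delta: 0a->0 0b->1 0c->0 1a->0 1b->0 1c->0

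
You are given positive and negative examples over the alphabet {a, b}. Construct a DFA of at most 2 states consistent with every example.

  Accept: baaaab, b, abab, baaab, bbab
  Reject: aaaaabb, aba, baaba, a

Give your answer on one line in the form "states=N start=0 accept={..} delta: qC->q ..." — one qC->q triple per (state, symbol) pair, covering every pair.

Grow the machine one transition at a time. Run the examples from 0; the earliest place one falls off (shortest prefix, ties alphabetical) gets sent to the lowest-numbered state that keeps every Accept/Reject pair distinguishable — a pair clashes when both reach the same state with identical unread suffix — and to a fresh state only if none does.
a: 0a undefined. 0a->0: ok.
b: 0b undefined. 0b->0: no, baaaab/aaaaabb meet in 0. Open state 1: 0b->1.
ba: 1a undefined. 1a->0: ok.
bb: 1b undefined. 1b->0: ok.
All examples now run through 2 states with every (state, symbol) defined. Accept strings end in {1}, Reject strings end in {0}; accept={1}.

states=2 start=0 accept={1} delta: 0a->0 0b->1 1a->0 1b->0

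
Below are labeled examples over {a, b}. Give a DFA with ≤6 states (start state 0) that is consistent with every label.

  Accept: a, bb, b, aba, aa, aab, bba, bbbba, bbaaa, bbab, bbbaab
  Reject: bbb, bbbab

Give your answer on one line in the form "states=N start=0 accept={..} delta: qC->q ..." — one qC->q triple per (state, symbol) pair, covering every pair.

State merging on the prefix tree: take the shortest (then alphabetical) example prefix whose next move is undefined and point that move at state 0, else 1, else 2, ...; a target is out if some Accept/Reject pair would then sit in one state with the same input left (inseparable). If every existing state is out, open a new one.
a: 0a undefined. 0a->0: ok.
b: 0b undefined. 0b->0: no, a/bbb meet in 0. Open state 1: 0b->1.
bb: 1b undefined. 1b->0: no, b/bbb meet in 1. 1b->1: no, bb/bbb meet in 1. Open state 2: 1b->2.
aba: 1a undefined. 1a->0: ok.
bba: 2a undefined. 2a->0: ok.
bbb: 2b undefined. 2b->0: no, a/bbb meet in 0. 2b->1: no, b/bbb meet in 1. 2b->2: no, bb/bbb meet in 2. Open state 3: 2b->3.
bbba: 3a undefined. 3a->0: no, b/bbbab meet in 1. 3a->1: no, bb/bbbab meet in 2. 3a->2: ok.
bbbb: 3b undefined. 3b->0: ok.
All examples now run through 4 states with every (state, symbol) defined. Accept strings end in {0,1,2}, Reject strings end in {3}; accept={0,1,2}.

states=4 start=0 accept={0,1,2} delta: 0a->0 0b->1 1a->0 1b->2 2a->0 2b->3 3a->2 3b->0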